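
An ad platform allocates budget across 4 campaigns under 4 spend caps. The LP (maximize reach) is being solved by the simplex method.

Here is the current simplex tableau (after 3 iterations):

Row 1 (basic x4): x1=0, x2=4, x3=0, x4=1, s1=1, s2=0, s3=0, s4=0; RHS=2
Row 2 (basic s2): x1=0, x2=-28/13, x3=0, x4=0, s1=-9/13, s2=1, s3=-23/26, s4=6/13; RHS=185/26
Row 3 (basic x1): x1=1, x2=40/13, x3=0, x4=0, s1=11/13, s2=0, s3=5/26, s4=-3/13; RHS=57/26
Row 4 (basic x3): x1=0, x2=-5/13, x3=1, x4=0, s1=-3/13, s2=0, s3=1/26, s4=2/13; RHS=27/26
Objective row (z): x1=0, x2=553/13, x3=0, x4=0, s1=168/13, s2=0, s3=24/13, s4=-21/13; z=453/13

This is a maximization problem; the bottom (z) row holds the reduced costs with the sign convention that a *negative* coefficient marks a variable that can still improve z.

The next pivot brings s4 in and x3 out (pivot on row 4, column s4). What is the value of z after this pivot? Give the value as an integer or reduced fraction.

Minimum ratio for s4: (27/26)/(2/13) = 27/4.
z changes by −(z-row coeff of s4)·ratio = −(-21/13)·(27/4) = 567/52.
New z = 453/13 + (567/52) = 183/4.

183/4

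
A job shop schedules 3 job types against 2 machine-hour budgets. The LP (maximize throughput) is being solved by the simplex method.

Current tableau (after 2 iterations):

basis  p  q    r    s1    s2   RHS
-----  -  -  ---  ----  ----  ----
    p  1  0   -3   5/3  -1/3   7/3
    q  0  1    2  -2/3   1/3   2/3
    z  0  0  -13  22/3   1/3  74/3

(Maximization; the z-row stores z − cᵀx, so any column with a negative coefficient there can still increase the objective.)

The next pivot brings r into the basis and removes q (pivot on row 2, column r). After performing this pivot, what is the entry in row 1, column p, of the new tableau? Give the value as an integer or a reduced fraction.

Pivot element is row 2, column r: 2.
Normalize row 2: new (row 2, p) = 0/2 = 0.
row 1 ← row 1 − (-3)·(new row 2): 1 − (-3)·0 = 1.

1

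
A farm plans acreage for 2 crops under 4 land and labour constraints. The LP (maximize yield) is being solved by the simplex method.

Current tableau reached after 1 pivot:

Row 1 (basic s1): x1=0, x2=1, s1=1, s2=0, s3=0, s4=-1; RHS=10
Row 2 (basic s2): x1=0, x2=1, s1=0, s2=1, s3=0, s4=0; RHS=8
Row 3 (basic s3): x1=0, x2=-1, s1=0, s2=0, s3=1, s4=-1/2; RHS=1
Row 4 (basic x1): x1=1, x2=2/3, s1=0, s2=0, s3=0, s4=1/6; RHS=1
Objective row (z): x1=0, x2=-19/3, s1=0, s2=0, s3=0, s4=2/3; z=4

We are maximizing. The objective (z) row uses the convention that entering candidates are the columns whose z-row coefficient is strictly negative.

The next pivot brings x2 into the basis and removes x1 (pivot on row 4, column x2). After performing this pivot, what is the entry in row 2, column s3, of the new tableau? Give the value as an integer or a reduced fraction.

0

Pivot element is row 4, column x2: 2/3.
Normalize row 4: new (row 4, s3) = 0/(2/3) = 0.
row 2 ← row 2 − 1·(new row 4): 0 − 1·0 = 0.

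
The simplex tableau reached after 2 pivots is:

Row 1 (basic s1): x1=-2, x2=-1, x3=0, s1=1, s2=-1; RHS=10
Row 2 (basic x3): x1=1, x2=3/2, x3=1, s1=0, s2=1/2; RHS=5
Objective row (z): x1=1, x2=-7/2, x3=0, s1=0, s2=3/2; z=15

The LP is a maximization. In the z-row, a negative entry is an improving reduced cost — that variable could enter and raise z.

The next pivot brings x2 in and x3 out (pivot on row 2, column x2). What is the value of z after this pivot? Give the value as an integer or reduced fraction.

80/3

Minimum ratio for x2: 5/(3/2) = 10/3.
z changes by −(z-row coeff of x2)·ratio = −(-7/2)·(10/3) = 35/3.
New z = 15 + (35/3) = 80/3.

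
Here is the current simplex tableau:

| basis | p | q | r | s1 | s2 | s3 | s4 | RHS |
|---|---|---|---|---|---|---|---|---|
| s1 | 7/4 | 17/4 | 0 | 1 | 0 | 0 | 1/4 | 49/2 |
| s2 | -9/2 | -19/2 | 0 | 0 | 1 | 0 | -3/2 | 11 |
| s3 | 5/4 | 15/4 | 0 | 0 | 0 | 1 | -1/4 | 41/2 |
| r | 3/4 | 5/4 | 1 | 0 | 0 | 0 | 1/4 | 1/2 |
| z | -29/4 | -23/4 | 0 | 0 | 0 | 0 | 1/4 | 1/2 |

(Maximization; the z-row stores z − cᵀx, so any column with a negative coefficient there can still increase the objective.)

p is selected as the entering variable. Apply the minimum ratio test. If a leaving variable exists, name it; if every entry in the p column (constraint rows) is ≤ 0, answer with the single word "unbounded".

Ratios: row 1 (s1): (49/2)/(7/4) = 14; row 2 (s2): entry -9/2 ≤ 0, skip; row 3 (s3): (41/2)/(5/4) = 82/5; row 4 (r): (1/2)/(3/4) = 2/3.
Minimum ratio is in the r row, so r leaves.

r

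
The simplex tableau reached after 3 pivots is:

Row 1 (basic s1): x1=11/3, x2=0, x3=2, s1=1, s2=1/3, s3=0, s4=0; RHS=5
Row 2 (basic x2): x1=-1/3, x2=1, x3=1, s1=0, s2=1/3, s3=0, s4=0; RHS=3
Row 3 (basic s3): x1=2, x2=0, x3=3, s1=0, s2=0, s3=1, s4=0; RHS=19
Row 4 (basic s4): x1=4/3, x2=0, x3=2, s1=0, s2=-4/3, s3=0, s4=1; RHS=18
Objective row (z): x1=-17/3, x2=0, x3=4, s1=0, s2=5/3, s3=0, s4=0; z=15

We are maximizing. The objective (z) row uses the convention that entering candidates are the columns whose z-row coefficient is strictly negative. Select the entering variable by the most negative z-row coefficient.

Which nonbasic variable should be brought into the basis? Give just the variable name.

Objective-row coefficients: x1: -17/3, x2: 0, x3: 4, s1: 0, s2: 5/3, s3: 0, s4: 0.
The most negative is -17/3 in column x1, so x1 enters.

x1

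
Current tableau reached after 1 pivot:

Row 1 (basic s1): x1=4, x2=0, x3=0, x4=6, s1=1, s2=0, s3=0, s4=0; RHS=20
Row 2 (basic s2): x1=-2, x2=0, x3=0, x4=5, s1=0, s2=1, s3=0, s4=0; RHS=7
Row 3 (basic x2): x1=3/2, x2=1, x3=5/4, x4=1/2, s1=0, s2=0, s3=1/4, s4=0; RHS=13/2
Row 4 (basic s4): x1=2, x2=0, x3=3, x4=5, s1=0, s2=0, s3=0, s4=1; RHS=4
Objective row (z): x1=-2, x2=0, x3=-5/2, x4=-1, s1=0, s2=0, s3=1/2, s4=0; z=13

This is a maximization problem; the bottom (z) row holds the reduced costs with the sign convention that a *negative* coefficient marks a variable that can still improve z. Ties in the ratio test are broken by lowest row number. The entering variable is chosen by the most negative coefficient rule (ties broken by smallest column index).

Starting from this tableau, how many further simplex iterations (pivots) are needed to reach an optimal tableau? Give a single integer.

pivot: x3 in, s4 out → z = 49/3
pivot: x1 in, x3 out → z = 17
No improving column remains; optimal.

2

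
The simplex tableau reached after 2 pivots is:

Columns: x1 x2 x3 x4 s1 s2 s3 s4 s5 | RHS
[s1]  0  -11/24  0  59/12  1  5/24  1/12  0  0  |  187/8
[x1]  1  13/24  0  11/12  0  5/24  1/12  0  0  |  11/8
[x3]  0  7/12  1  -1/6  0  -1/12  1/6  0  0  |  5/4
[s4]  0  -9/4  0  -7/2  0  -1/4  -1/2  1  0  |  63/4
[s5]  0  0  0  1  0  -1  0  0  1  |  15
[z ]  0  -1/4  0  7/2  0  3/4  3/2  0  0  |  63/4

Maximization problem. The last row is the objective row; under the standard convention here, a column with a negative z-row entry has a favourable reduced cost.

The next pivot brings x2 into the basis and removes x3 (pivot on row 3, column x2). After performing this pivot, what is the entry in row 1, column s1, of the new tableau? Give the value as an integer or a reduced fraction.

1

Pivot element is row 3, column x2: 7/12.
Normalize row 3: new (row 3, s1) = 0/(7/12) = 0.
row 1 ← row 1 − (-11/24)·(new row 3): 1 − (-11/24)·0 = 1.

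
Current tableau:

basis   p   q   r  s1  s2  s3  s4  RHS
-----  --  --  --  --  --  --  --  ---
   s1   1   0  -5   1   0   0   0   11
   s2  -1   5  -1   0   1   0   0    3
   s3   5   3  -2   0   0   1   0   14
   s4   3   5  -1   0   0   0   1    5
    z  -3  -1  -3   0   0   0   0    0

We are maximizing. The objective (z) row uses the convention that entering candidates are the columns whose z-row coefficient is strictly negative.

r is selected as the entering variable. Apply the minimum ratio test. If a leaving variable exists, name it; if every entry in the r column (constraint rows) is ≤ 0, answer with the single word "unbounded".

r-column entries: row 1: -5, row 2: -1, row 3: -2, row 4: -1. All ≤ 0, so r can increase without bound; the LP is unbounded in this direction.

unbounded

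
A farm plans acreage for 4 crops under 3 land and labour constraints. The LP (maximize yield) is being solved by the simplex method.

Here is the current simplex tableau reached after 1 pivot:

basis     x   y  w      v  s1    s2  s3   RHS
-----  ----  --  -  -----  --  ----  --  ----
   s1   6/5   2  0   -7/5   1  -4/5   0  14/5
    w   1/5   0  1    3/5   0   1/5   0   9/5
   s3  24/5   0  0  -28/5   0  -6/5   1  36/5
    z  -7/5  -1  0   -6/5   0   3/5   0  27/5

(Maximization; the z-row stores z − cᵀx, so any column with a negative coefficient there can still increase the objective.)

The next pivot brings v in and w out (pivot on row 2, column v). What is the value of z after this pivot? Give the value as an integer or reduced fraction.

9

Minimum ratio for v: (9/5)/(3/5) = 3.
z changes by −(z-row coeff of v)·ratio = −(-6/5)·3 = 18/5.
New z = 27/5 + (18/5) = 9.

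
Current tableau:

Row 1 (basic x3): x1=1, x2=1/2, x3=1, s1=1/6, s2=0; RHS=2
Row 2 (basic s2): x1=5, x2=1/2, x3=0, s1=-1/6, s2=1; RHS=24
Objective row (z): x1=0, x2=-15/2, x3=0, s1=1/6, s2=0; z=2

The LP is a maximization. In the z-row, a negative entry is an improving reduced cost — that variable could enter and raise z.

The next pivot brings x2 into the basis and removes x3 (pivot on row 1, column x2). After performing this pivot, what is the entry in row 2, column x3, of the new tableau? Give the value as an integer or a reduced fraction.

Pivot element is row 1, column x2: 1/2.
Normalize row 1: new (row 1, x3) = 1/(1/2) = 2.
row 2 ← row 2 − (1/2)·(new row 1): 0 − (1/2)·2 = -1.

-1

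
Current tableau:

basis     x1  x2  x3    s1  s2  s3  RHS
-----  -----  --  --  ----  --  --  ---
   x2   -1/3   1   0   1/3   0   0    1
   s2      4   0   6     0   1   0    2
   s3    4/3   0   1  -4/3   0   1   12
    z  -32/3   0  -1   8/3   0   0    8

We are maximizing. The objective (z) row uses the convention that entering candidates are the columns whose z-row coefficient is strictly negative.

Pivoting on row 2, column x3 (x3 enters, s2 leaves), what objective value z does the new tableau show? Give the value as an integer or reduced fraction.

Minimum ratio for x3: 2/6 = 1/3.
z changes by −(z-row coeff of x3)·ratio = −(-1)·(1/3) = 1/3.
New z = 8 + (1/3) = 25/3.

25/3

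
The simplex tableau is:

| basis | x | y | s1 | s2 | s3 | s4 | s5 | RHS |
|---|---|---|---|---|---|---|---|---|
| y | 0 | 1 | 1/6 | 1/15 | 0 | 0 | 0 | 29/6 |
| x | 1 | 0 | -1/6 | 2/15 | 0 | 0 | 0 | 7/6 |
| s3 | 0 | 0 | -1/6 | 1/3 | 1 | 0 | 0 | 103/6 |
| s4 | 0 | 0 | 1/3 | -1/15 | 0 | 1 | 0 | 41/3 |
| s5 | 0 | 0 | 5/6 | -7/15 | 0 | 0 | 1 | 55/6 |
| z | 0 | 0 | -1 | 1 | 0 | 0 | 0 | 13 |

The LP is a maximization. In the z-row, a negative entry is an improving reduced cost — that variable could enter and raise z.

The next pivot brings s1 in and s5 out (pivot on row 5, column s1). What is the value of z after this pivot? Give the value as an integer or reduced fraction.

Minimum ratio for s1: (55/6)/(5/6) = 11.
z changes by −(z-row coeff of s1)·ratio = −(-1)·11 = 11.
New z = 13 + 11 = 24.

24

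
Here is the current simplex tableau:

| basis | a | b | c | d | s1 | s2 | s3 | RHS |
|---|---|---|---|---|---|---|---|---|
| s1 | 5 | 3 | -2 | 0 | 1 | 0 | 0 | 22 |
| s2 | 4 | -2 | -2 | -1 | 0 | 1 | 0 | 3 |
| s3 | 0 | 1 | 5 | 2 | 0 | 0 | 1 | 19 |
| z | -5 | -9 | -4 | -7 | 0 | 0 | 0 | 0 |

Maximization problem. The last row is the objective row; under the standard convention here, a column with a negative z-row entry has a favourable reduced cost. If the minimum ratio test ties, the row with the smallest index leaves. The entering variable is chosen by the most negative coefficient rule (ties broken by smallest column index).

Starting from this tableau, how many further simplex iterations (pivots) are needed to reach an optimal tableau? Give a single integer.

pivot: b in, s1 out → z = 66
pivot: c in, s3 out → z = 1472/17
pivot: d in, c out → z = 641/6
No improving column remains; optimal.

3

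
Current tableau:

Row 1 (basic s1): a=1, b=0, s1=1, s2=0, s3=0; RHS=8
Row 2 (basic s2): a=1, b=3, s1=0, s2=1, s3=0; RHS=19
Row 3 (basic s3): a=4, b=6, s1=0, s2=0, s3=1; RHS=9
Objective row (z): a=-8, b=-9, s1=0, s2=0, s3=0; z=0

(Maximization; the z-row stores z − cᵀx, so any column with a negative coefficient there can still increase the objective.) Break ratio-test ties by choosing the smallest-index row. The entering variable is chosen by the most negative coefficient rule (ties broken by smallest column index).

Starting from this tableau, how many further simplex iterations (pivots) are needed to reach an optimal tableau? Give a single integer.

2

pivot: b in, s3 out → z = 27/2
pivot: a in, b out → z = 18
No improving column remains; optimal.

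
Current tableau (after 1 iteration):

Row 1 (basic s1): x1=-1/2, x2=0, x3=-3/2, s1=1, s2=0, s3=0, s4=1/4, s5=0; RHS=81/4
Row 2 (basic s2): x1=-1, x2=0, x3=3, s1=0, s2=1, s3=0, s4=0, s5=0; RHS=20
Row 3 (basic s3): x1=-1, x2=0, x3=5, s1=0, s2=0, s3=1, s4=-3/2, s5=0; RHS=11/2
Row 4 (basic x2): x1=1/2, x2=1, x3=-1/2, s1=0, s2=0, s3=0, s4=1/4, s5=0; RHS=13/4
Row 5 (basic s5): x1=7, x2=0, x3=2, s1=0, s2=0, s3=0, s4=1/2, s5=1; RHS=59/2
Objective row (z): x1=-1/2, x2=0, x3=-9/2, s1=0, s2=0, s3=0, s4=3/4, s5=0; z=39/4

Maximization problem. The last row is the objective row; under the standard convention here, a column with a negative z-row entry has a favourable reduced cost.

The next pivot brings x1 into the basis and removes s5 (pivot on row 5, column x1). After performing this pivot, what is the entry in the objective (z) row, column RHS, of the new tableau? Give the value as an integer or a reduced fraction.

Pivot element is row 5, column x1: 7.
Normalize row 5: new (row 5, RHS) = (59/2)/7 = 59/14.
z-row ← z-row − (-1/2)·(new row 5): 39/4 − (-1/2)·(59/14) = 83/7.

83/7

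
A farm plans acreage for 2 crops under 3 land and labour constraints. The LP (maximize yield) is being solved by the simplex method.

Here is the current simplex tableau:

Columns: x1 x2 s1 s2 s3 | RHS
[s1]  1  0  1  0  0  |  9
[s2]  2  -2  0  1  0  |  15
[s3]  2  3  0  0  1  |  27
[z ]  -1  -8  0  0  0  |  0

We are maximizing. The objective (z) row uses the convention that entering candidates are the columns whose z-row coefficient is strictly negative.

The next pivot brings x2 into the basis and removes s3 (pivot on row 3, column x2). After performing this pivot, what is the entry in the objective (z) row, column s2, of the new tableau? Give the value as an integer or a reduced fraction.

0

Pivot element is row 3, column x2: 3.
Normalize row 3: new (row 3, s2) = 0/3 = 0.
z-row ← z-row − (-8)·(new row 3): 0 − (-8)·0 = 0.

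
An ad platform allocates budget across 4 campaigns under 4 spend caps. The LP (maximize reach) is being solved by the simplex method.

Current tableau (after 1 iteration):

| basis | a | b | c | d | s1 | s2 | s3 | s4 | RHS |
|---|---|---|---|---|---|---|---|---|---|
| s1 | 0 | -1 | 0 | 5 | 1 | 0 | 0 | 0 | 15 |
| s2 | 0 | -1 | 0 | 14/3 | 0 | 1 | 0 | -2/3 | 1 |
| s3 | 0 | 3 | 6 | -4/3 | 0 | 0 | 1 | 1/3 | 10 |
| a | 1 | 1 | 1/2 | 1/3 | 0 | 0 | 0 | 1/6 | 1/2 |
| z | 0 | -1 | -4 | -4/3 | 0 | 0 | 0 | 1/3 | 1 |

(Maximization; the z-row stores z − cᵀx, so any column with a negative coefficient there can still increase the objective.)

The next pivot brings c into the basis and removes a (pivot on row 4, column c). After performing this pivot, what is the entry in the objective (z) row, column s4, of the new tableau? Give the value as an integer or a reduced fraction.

Pivot element is row 4, column c: 1/2.
Normalize row 4: new (row 4, s4) = (1/6)/(1/2) = 1/3.
z-row ← z-row − (-4)·(new row 4): 1/3 − (-4)·(1/3) = 5/3.

5/3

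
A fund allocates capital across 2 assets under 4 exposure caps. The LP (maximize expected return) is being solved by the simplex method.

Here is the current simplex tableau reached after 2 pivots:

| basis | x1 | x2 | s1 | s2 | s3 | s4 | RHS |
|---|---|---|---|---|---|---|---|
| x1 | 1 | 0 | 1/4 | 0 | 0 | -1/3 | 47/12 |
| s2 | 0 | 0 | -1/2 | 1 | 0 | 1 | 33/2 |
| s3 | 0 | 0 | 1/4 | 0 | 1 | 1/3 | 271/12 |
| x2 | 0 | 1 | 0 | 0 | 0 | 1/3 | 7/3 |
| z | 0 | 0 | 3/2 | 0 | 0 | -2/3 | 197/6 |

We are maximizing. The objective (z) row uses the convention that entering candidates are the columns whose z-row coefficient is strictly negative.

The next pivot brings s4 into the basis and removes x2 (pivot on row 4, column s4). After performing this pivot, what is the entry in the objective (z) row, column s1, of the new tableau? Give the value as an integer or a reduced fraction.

Pivot element is row 4, column s4: 1/3.
Normalize row 4: new (row 4, s1) = 0/(1/3) = 0.
z-row ← z-row − (-2/3)·(new row 4): 3/2 − (-2/3)·0 = 3/2.

3/2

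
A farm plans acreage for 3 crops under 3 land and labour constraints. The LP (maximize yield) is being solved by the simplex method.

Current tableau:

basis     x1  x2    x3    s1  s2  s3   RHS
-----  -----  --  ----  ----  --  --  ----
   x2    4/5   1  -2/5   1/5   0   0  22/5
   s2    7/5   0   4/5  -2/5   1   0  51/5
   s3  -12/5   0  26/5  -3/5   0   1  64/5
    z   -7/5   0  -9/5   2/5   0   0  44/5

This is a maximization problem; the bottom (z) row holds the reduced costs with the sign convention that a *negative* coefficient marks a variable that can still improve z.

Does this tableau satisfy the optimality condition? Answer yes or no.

no

Column x1 has objective-row coefficient -7/5, which is negative; an improving pivot exists, so not yet optimal.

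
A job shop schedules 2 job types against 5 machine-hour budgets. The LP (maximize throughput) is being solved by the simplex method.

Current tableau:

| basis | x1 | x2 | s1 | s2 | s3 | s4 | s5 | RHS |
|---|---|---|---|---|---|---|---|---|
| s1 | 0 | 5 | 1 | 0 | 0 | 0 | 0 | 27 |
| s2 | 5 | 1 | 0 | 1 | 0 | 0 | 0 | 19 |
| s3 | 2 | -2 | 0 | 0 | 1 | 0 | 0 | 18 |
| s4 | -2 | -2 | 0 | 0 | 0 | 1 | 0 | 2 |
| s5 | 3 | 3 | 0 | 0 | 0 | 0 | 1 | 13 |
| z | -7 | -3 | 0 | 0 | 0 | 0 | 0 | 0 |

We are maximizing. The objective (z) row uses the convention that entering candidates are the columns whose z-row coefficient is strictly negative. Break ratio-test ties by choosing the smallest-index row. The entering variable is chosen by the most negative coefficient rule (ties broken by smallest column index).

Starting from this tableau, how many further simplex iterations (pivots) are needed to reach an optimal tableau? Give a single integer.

2

pivot: x1 in, s2 out → z = 133/5
pivot: x2 in, s5 out → z = 83/3
No improving column remains; optimal.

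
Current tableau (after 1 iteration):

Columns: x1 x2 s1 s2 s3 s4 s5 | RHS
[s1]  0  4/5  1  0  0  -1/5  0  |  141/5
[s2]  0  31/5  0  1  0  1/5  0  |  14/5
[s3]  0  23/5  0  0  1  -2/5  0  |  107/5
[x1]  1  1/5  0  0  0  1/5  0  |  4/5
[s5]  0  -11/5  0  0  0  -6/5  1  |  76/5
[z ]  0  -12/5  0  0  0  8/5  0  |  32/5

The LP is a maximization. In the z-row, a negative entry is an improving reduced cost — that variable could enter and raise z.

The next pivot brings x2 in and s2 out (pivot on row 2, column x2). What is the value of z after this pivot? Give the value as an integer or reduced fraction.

Minimum ratio for x2: (14/5)/(31/5) = 14/31.
z changes by −(z-row coeff of x2)·ratio = −(-12/5)·(14/31) = 168/155.
New z = 32/5 + (168/155) = 232/31.

232/31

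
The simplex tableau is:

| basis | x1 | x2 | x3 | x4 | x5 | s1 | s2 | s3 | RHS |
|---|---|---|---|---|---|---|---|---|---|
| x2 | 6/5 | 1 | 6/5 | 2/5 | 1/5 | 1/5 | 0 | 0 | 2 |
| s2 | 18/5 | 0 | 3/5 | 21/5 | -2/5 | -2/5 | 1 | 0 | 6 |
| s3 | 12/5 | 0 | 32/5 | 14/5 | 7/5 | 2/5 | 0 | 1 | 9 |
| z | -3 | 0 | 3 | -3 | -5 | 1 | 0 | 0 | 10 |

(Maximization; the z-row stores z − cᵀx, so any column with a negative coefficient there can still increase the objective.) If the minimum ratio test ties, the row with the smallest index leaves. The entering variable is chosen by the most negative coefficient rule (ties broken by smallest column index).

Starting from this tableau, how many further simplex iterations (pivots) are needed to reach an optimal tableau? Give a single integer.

pivot: x5 in, s3 out → z = 295/7
No improving column remains; optimal.

1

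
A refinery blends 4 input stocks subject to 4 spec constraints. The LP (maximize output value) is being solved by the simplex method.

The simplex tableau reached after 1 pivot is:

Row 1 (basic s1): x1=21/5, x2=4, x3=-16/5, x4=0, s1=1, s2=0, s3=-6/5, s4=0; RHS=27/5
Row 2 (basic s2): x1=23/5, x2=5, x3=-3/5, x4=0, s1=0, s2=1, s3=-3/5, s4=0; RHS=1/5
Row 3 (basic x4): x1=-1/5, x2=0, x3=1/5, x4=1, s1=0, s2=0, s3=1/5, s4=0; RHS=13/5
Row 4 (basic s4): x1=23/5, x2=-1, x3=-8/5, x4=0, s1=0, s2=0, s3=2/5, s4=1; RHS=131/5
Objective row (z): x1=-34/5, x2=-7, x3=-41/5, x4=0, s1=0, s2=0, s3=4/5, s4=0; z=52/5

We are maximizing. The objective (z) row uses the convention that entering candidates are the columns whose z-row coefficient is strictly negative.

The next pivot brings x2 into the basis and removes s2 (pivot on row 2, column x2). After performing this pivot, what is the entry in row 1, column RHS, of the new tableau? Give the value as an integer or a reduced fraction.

131/25

Pivot element is row 2, column x2: 5.
Normalize row 2: new (row 2, RHS) = (1/5)/5 = 1/25.
row 1 ← row 1 − 4·(new row 2): 27/5 − 4·(1/25) = 131/25.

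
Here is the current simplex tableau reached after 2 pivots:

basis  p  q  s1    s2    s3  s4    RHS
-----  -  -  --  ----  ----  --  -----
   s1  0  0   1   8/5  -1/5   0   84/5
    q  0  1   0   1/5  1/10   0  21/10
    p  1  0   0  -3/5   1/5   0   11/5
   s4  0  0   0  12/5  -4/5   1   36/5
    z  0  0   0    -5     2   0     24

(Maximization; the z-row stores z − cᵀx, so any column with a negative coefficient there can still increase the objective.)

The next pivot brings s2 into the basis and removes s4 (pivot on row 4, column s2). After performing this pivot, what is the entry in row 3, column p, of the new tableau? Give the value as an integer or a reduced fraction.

Pivot element is row 4, column s2: 12/5.
Normalize row 4: new (row 4, p) = 0/(12/5) = 0.
row 3 ← row 3 − (-3/5)·(new row 4): 1 − (-3/5)·0 = 1.

1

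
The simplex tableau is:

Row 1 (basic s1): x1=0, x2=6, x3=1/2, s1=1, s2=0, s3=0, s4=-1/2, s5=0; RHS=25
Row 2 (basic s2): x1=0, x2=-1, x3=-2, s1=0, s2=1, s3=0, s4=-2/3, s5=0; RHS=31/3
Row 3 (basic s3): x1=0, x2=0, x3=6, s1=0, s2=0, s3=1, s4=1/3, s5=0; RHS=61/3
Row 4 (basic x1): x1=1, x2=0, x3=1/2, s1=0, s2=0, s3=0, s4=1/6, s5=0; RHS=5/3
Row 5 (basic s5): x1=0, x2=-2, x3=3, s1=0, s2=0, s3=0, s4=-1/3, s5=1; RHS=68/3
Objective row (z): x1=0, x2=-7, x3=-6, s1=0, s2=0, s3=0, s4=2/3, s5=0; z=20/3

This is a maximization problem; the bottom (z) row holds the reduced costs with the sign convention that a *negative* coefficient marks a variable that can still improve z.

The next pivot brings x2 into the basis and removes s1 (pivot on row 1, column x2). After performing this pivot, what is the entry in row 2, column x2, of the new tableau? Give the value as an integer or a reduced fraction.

Pivot element is row 1, column x2: 6.
Normalize row 1: new (row 1, x2) = 6/6 = 1.
row 2 ← row 2 − (-1)·(new row 1): -1 − (-1)·1 = 0.

0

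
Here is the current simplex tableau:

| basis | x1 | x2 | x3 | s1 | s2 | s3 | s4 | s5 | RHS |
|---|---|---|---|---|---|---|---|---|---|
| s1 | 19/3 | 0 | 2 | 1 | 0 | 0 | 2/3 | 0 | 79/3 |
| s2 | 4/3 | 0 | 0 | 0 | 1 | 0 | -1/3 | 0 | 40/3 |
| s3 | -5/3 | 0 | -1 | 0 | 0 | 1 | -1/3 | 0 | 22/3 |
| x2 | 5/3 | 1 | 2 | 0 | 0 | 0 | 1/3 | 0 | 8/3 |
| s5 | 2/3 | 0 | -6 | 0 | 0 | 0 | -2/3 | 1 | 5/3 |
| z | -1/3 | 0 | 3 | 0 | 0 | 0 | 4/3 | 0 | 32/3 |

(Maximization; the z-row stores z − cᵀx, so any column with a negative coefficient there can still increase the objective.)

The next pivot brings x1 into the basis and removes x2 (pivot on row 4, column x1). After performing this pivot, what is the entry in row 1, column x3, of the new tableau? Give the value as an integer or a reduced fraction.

-28/5

Pivot element is row 4, column x1: 5/3.
Normalize row 4: new (row 4, x3) = 2/(5/3) = 6/5.
row 1 ← row 1 − (19/3)·(new row 4): 2 − (19/3)·(6/5) = -28/5.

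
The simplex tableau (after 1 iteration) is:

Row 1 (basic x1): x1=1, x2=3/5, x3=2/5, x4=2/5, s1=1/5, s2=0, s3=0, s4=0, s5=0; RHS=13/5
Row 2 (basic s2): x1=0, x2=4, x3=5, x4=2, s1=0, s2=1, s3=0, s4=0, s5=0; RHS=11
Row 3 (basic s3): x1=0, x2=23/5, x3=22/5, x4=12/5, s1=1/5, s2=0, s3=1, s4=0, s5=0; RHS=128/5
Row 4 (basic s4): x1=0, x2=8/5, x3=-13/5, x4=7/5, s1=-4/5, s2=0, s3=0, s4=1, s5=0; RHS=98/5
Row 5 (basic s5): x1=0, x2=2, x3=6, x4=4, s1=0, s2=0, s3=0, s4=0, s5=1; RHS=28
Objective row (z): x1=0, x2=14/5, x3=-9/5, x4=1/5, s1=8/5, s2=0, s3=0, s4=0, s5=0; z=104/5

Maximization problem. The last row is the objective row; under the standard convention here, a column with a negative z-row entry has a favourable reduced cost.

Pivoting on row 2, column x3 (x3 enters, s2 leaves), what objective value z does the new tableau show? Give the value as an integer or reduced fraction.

619/25

Minimum ratio for x3: 11/5 = 11/5.
z changes by −(z-row coeff of x3)·ratio = −(-9/5)·(11/5) = 99/25.
New z = 104/5 + (99/25) = 619/25.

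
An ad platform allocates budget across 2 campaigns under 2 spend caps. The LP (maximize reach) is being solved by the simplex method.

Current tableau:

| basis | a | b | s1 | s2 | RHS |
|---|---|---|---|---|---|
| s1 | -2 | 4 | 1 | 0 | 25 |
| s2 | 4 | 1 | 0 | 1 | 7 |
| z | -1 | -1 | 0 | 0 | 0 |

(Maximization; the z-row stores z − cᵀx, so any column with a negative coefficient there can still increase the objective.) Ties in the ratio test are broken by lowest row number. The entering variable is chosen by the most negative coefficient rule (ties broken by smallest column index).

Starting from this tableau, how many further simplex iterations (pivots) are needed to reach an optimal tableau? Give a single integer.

pivot: a in, s2 out → z = 7/4
pivot: b in, s1 out → z = 13/2
No improving column remains; optimal.

2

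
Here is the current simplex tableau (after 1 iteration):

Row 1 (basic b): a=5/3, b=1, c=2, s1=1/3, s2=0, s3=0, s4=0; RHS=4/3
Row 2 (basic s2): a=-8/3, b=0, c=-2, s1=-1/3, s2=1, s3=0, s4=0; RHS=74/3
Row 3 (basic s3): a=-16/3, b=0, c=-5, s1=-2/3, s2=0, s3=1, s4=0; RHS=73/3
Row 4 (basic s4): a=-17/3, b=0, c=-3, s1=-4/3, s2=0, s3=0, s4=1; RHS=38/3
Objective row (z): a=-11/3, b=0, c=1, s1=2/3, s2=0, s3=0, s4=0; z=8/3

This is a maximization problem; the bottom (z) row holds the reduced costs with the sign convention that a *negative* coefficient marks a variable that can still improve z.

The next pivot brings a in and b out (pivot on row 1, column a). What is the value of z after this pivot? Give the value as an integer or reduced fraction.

28/5

Minimum ratio for a: (4/3)/(5/3) = 4/5.
z changes by −(z-row coeff of a)·ratio = −(-11/3)·(4/5) = 44/15.
New z = 8/3 + (44/15) = 28/5.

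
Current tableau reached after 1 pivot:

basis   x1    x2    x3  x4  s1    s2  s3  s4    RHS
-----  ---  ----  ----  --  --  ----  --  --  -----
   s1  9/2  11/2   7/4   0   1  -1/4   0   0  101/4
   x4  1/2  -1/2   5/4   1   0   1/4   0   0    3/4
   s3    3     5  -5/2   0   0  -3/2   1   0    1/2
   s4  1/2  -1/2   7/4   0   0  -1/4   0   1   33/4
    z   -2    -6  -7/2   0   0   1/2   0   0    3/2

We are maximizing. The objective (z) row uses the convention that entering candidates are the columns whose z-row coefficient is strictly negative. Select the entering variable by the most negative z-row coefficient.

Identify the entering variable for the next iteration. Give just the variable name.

x2

Objective-row coefficients: x1: -2, x2: -6, x3: -7/2, x4: 0, s1: 0, s2: 1/2, s3: 0, s4: 0.
The most negative is -6 in column x2, so x2 enters.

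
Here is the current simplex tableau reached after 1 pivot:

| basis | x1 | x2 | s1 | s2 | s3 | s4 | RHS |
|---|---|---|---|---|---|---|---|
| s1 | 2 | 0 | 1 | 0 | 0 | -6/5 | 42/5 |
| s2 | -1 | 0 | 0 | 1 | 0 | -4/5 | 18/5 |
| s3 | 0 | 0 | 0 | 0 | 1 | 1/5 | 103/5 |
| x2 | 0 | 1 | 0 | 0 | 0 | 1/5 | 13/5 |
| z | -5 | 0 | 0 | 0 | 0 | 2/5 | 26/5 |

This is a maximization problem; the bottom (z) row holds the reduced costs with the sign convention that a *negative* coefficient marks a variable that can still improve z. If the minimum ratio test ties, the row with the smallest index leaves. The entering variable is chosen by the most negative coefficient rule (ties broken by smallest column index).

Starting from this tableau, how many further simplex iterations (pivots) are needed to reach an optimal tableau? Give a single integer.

2

pivot: x1 in, s1 out → z = 131/5
pivot: s4 in, x2 out → z = 60
No improving column remains; optimal.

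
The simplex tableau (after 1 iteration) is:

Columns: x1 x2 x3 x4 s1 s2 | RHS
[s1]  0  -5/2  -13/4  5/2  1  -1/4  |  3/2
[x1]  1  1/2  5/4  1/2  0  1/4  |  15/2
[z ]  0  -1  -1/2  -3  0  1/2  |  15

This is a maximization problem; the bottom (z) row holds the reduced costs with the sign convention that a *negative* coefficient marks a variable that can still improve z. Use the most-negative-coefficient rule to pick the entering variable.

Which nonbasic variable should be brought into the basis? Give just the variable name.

Objective-row coefficients: x1: 0, x2: -1, x3: -1/2, x4: -3, s1: 0, s2: 1/2.
The most negative is -3 in column x4, so x4 enters.

x4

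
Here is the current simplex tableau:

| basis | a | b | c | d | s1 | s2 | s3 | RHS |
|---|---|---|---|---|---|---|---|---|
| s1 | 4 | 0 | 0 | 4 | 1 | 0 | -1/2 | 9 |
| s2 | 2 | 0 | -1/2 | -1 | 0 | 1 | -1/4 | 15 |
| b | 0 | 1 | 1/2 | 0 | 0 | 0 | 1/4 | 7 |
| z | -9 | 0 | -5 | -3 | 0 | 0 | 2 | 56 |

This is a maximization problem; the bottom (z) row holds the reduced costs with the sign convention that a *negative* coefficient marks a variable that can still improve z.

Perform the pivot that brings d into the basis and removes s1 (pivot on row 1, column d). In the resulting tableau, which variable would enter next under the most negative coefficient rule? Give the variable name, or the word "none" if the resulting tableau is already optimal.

Pivot element 4. New z-row = old z-row − (-3)·(row 1/4).
Updated z-row coefficients: a: -6, b: 0, c: -5, d: 0, s1: 3/4, s2: 0, s3: 13/8.
The most negative is -6 in column a, so a would enter next.

a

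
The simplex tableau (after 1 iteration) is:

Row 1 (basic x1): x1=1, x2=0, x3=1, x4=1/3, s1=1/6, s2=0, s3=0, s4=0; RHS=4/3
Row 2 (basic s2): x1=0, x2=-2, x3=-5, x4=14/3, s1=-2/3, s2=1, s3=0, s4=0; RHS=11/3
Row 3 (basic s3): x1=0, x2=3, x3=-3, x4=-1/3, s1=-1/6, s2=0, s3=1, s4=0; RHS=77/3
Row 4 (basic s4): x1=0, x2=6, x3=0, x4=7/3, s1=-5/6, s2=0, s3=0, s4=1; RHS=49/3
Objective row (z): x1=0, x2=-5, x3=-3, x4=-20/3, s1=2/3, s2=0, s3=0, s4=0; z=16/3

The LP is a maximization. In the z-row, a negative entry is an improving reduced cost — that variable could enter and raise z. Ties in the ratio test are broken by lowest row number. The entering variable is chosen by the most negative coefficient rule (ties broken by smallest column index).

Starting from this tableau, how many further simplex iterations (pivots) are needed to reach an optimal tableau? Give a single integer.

pivot: x4 in, s2 out → z = 74/7
pivot: x3 in, x1 out → z = 353/19
pivot: x2 in, s4 out → z = 1997/64
No improving column remains; optimal.

3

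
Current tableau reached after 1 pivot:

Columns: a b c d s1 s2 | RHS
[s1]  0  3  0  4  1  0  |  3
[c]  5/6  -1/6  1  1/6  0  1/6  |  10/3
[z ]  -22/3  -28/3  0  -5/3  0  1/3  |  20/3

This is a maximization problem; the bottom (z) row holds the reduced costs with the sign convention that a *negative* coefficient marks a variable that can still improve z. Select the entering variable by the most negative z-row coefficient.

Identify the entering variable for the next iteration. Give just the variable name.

b

Objective-row coefficients: a: -22/3, b: -28/3, c: 0, d: -5/3, s1: 0, s2: 1/3.
The most negative is -28/3 in column b, so b enters.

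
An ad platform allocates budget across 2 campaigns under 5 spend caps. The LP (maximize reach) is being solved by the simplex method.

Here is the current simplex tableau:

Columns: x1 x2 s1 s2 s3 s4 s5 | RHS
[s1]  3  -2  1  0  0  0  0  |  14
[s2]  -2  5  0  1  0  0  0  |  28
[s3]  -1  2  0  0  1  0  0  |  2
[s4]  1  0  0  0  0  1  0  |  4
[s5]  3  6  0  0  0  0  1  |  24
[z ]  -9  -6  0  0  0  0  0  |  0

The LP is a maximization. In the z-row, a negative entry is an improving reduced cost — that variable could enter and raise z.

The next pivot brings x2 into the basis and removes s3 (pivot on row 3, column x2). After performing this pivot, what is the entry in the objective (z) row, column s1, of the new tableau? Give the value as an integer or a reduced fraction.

Pivot element is row 3, column x2: 2.
Normalize row 3: new (row 3, s1) = 0/2 = 0.
z-row ← z-row − (-6)·(new row 3): 0 − (-6)·0 = 0.

0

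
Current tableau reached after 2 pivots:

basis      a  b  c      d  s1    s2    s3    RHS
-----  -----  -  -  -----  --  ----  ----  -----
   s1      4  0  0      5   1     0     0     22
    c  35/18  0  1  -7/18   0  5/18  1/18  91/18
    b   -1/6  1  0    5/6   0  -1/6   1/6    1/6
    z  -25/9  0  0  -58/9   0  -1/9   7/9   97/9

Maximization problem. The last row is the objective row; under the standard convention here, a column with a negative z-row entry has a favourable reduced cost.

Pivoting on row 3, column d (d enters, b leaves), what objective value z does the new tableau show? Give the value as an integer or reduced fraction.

Minimum ratio for d: (1/6)/(5/6) = 1/5.
z changes by −(z-row coeff of d)·ratio = −(-58/9)·(1/5) = 58/45.
New z = 97/9 + (58/45) = 181/15.

181/15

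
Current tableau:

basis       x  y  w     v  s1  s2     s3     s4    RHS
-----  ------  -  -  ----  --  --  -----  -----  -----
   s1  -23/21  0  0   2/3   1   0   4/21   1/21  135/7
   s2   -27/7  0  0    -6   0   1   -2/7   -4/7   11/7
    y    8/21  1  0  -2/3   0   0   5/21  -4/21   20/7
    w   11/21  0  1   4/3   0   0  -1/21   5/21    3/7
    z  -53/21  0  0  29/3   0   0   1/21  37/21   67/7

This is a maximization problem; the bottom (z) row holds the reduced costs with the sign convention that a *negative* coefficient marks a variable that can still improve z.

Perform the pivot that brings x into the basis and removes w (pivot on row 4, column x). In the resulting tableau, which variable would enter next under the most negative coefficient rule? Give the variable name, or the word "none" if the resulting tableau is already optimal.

s3

Pivot element 11/21. New z-row = old z-row − (-53/21)·(row 4/(11/21)).
Updated z-row coefficients: x: 0, y: 0, w: 53/11, v: 177/11, s1: 0, s2: 0, s3: -2/11, s4: 32/11.
The most negative is -2/11 in column s3, so s3 would enter next.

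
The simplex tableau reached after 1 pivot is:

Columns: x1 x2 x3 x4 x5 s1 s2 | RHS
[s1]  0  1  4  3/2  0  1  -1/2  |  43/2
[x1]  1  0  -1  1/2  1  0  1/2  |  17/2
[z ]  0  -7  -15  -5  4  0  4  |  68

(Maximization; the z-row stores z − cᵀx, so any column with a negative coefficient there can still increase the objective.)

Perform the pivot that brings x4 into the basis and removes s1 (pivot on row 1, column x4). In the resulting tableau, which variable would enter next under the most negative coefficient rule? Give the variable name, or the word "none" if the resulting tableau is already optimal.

x2

Pivot element 3/2. New z-row = old z-row − (-5)·(row 1/(3/2)).
Updated z-row coefficients: x1: 0, x2: -11/3, x3: -5/3, x4: 0, x5: 4, s1: 10/3, s2: 7/3.
The most negative is -11/3 in column x2, so x2 would enter next.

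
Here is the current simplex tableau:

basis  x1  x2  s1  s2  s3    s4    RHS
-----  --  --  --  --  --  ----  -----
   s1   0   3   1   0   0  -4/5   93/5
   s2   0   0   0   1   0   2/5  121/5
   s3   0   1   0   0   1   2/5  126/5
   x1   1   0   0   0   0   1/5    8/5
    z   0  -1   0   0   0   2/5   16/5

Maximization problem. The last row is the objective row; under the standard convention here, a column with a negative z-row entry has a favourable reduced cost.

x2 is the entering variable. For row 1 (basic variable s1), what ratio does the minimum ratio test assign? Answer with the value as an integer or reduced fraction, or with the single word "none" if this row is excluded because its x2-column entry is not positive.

Ratio = RHS / (x2 entry) = (93/5) / 3 = 31/5.

31/5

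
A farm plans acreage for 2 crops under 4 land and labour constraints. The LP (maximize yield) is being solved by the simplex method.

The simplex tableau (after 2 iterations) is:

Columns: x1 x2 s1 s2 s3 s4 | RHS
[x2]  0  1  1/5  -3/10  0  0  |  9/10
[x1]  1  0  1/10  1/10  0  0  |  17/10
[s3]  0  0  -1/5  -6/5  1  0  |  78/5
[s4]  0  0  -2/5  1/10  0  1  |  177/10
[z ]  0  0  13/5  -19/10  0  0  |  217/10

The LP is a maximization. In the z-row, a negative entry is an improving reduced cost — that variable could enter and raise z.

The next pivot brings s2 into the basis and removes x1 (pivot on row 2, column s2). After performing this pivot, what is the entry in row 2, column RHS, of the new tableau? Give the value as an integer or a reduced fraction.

Pivot element is row 2, column s2: 1/10.
Normalize row 2: new (row 2, RHS) = (17/10)/(1/10) = 17.
Row 2 is the pivot row, so the entry is 17.

17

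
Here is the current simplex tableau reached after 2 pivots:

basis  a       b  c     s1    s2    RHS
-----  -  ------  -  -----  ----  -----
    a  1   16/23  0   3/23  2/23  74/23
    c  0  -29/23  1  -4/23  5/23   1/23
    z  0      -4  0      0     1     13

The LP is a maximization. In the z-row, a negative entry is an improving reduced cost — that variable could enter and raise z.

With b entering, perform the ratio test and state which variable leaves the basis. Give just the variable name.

a

Ratios: row 1 (a): (74/23)/(16/23) = 37/8; row 2 (c): entry -29/23 ≤ 0, skip.
Minimum ratio 37/8 is in the a row, so a leaves.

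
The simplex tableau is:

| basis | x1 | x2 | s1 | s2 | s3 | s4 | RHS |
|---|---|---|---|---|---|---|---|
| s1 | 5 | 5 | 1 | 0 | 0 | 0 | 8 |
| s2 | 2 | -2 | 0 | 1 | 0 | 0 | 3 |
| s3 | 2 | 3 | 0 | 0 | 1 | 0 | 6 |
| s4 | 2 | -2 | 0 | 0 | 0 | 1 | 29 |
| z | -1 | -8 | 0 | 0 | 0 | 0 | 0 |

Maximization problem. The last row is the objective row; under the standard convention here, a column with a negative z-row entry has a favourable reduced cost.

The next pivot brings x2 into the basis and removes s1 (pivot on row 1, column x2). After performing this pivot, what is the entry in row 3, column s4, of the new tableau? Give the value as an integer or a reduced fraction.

Pivot element is row 1, column x2: 5.
Normalize row 1: new (row 1, s4) = 0/5 = 0.
row 3 ← row 3 − 3·(new row 1): 0 − 3·0 = 0.

0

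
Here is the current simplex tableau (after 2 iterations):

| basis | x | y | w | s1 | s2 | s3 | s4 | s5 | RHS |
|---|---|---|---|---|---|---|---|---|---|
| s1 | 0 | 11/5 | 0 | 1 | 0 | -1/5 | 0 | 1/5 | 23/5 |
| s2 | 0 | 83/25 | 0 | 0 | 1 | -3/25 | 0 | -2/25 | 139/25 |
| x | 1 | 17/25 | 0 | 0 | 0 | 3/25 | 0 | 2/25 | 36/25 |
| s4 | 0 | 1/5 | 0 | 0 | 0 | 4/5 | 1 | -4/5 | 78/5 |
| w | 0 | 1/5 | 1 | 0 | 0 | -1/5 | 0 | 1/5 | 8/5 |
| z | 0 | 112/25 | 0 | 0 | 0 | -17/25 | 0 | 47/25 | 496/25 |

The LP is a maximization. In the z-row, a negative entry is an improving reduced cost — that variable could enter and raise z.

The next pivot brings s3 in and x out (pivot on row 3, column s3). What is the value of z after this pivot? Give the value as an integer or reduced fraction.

28

Minimum ratio for s3: (36/25)/(3/25) = 12.
z changes by −(z-row coeff of s3)·ratio = −(-17/25)·12 = 204/25.
New z = 496/25 + (204/25) = 28.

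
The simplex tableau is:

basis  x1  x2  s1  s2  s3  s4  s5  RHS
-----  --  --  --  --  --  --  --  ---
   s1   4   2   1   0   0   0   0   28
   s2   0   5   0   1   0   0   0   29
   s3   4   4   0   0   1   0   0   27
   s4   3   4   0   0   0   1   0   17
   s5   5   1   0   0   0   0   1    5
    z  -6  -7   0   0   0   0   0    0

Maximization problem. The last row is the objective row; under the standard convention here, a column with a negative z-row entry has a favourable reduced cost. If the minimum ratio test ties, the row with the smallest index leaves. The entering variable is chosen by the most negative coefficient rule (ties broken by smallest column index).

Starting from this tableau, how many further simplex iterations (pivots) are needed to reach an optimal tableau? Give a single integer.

pivot: x2 in, s4 out → z = 119/4
pivot: x1 in, s5 out → z = 508/17
No improving column remains; optimal.

2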